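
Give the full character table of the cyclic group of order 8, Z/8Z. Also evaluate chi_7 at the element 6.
Character table of Z/8Z (irreps indexed chi_0,...,chi_7 with chi_k(m) = zeta_8^(k*m), zeta_8 = exp(2*pi*i/8)):
  irrep \ class  {0} (size 1)  {1} (size 1)    {2} (size 1)  {3} (size 1)    {4} (size 1)  {5} (size 1)    {6} (size 1)  {7} (size 1)  
  chi_0          1             1               1             1               1             1               1             1             
  chi_1          1             exp(I*pi/4)     I             exp(3*I*pi/4)   -1            exp(-3*I*pi/4)  -I            exp(-I*pi/4)  
  chi_2          1             I               -1            -I              1             I               -1            -I            
  chi_3          1             exp(3*I*pi/4)   -I            exp(I*pi/4)     -1            exp(-I*pi/4)    I             exp(-3*I*pi/4)
  chi_4          1             -1              1             -1              1             -1              1             -1            
  chi_5          1             exp(-3*I*pi/4)  I             exp(-I*pi/4)    -1            exp(I*pi/4)     -I            exp(3*I*pi/4) 
  chi_6          1             -I              -1            I               1             -I              -1            I             
  chi_7          1             exp(-I*pi/4)    -I            exp(-3*I*pi/4)  -1            exp(3*I*pi/4)   I             exp(I*pi/4)   

Spot check: chi_7(6) = zeta_8^(7*6) = zeta_8^42 = I.

Working: Z/8Z is abelian, so all 8 irreducible complex representations are 1-dimensional. They are given by chi_k(m) = zeta_8^(k*m) for k = 0,...,7. Row orthogonality: sum_m chi_k(m) conj(chi_l(m)) = 8 * [k = l].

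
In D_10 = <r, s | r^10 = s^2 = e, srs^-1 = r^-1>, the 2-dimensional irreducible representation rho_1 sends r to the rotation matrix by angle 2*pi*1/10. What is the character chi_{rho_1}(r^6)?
chi_{rho_1}(r^6) = 2*cos(2*pi*1*6/10) = -sqrt(5)/2 - 1/2

Reasoning: rho_1(r^6) is rotation by angle 2*pi*1*6/10, whose trace is 2*cos(2*pi*1*6/10) = -sqrt(5)/2 - 1/2.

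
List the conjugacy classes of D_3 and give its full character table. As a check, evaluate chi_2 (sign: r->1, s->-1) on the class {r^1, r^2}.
Conjugacy classes: {e} of size 1, {r^1, r^2} of size 2, {s, sr, ..., sr^2} of size 3.
Character table:
  irrep \ class              {e} (size 1)  {r^1, r^2} (size 2)  {s, sr, ..., sr^2} (size 3)
  chi_1 (triv)               1             1                    1                          
  chi_2 (sign: r->1, s->-1)  1             1                    -1                         
  chi_3 (2d, j=1)            2             -1                   0                          

Spot check: chi_2 (sign: r->1, s->-1) on {r^1, r^2} = 1.

Justification: D_3 has order 2*3 = 6 with 3 conjugacy classes, hence 3 irreducibles. Sum of squared dims 1 + 1 + 4 = 6 = |G|. Linear characters come from the abelianisation; the 2-dimensional irreps have character r^k -> 2*cos(2*pi*j*k/3), reflections -> 0.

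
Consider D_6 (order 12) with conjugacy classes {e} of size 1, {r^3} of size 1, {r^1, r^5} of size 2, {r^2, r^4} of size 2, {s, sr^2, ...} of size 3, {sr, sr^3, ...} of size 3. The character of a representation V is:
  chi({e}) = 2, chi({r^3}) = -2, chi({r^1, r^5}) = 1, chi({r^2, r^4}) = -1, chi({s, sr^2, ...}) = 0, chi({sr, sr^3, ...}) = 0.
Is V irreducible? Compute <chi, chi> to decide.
Irreducible: <chi, chi> = 1.

Details: <chi, chi> = (1/|G|) sum_C |C| * |chi(C)|^2 = (1/12)[1*|2|^2 + 1*|-2|^2 + 2*|1|^2 + 2*|-1|^2 + 3*|0|^2 + 3*|0|^2]
  = (1/12)[(4) + (4) + (2) + (2) + (0) + (0)] = 12/12 = 1.
A character is irreducible iff <chi, chi> = 1, so this representation is irreducible.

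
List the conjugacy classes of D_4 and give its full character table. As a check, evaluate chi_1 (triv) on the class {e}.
Conjugacy classes: {e} of size 1, {r^2} of size 1, {r^1, r^3} of size 2, {s, sr^2, ...} of size 2, {sr, sr^3, ...} of size 2.
Character table:
  irrep \ class              {e} (size 1)  {r^2} (size 1)  {r^1, r^3} (size 2)  {s, sr^2, ...} (size 2)  {sr, sr^3, ...} (size 2)
  chi_1 (triv)               1             1               1                    1                        1                       
  chi_2 (sign: r->1, s->-1)  1             1               1                    -1                       -1                      
  chi_3 (r->-1, s->1)        1             1               -1                   1                        -1                      
  chi_4 (r->-1, s->-1)       1             1               -1                   -1                       1                       
  chi_5 (2d, j=1)            2             -2              0                    0                        0                       

Spot check: chi_1 (triv) on {e} = 1.

Why: D_4 has order 2*4 = 8 with 5 conjugacy classes, hence 5 irreducibles. Sum of squared dims 1 + 1 + 1 + 1 + 4 = 8 = |G|. Linear characters come from the abelianisation; the 2-dimensional irreps have character r^k -> 2*cos(2*pi*j*k/4), reflections -> 0.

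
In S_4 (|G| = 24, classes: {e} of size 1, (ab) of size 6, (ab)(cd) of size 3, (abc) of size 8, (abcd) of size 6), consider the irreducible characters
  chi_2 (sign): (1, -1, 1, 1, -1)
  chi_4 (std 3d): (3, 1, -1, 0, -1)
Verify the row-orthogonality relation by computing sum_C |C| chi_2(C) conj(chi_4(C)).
Sum = 0; so <chi_2, chi_4> = 0 (distinct irreducibles are orthogonal).

Explanation: Compute term by term over conjugacy classes (|C| * chi_2(C) * conj(chi_4(C))):
  1*(1)*conj(3) + 6*(-1)*conj(1) + 3*(1)*conj(-1) + 8*(1)*conj(0) + 6*(-1)*conj(-1)
  = (3) + (-6) + (-3) + (0) + (6)
  = 0.
Dividing by |G| = 24 gives 0/24 = 0, matching the row-orthogonality relation <chi_2, chi_4> = [chi_2 = chi_4].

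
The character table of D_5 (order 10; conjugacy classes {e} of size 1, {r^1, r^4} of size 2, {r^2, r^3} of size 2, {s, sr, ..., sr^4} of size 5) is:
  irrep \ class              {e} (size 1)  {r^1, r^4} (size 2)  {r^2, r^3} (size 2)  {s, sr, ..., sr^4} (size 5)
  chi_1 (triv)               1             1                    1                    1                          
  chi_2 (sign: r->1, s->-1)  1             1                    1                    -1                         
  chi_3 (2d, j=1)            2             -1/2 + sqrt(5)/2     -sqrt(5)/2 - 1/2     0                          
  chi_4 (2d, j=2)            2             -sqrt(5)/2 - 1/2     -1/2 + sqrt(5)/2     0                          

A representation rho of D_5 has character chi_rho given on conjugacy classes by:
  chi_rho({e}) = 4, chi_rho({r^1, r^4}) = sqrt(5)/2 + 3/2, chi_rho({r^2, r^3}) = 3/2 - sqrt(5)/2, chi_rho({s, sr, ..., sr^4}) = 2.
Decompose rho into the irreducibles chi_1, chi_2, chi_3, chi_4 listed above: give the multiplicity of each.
Multiplicities: chi_1: 2, chi_2: 0, chi_3: 1, chi_4: 0.

Explanation: Use <chi_rho, chi> = (1/|G|) sum_C |C| * chi_rho(C) * conj(chi(C)) with |G| = 10 for each irreducible chi in the table:
  <chi_rho, chi_1> = (1/10)[1*(4)*conj(1) + 2*(sqrt(5)/2 + 3/2)*conj(1) + 2*(3/2 - sqrt(5)/2)*conj(1) + 5*(2)*conj(1)]
      = (1/10)[(4) + (sqrt(5) + 3) + (3 - sqrt(5)) + (10)] = 20/10 = 2
  <chi_rho, chi_2> = (1/10)[1*(4)*conj(1) + 2*(sqrt(5)/2 + 3/2)*conj(1) + 2*(3/2 - sqrt(5)/2)*conj(1) + 5*(2)*conj(-1)]
      = (1/10)[(4) + (sqrt(5) + 3) + (3 - sqrt(5)) + (-10)] = 0/10 = 0
  <chi_rho, chi_3> = (1/10)[1*(4)*conj(2) + 2*(sqrt(5)/2 + 3/2)*conj(-1/2 + sqrt(5)/2) + 2*(3/2 - sqrt(5)/2)*conj(-sqrt(5)/2 - 1/2) + 5*(2)*conj(0)]
      = (1/10)[(8) + (1 + sqrt(5)) + (1 - sqrt(5)) + (0)] = 10/10 = 1
  <chi_rho, chi_4> = (1/10)[1*(4)*conj(2) + 2*(sqrt(5)/2 + 3/2)*conj(-sqrt(5)/2 - 1/2) + 2*(3/2 - sqrt(5)/2)*conj(-1/2 + sqrt(5)/2) + 5*(2)*conj(0)]
      = (1/10)[(8) + (-2*sqrt(5) - 4) + (-4 + 2*sqrt(5)) + (0)] = 0/10 = 0
Dimension check: dim(rho) = sum (mult * dim) = 2*1 + 0*1 + 1*2 + 0*2 = 4 = chi_rho(e) = 4.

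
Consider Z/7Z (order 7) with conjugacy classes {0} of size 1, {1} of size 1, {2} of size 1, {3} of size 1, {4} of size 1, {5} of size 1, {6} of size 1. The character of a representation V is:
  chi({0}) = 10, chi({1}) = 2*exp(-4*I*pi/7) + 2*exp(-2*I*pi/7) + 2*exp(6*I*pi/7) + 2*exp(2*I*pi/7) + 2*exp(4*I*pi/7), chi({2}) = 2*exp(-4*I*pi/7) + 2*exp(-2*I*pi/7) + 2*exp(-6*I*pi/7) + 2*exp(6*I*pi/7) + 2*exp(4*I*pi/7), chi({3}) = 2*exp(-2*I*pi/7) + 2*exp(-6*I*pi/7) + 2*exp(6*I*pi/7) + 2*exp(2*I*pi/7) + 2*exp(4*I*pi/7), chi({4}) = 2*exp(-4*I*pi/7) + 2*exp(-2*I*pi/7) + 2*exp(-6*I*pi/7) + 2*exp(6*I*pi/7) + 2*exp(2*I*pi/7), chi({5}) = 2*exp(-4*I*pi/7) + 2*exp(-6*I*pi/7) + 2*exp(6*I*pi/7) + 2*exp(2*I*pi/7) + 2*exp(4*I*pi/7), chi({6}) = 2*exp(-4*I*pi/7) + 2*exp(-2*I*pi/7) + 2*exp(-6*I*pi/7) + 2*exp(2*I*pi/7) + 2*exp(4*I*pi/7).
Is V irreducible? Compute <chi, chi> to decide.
Not irreducible (reducible): <chi, chi> = 20 > 1.

Proof sketch: <chi, chi> = (1/|G|) sum_C |C| * |chi(C)|^2 = (1/7)[1*|10|^2 + 1*|2*exp(-4*I*pi/7) + 2*exp(-2*I*pi/7) + 2*exp(6*I*pi/7) + 2*exp(2*I*pi/7) + 2*exp(4*I*pi/7)|^2 + 1*|2*exp(-4*I*pi/7) + 2*exp(-2*I*pi/7) + 2*exp(-6*I*pi/7) + 2*exp(6*I*pi/7) + 2*exp(4*I*pi/7)|^2 + 1*|2*exp(-2*I*pi/7) + 2*exp(-6*I*pi/7) + 2*exp(6*I*pi/7) + 2*exp(2*I*pi/7) + 2*exp(4*I*pi/7)|^2 + 1*|2*exp(-4*I*pi/7) + 2*exp(-2*I*pi/7) + 2*exp(-6*I*pi/7) + 2*exp(6*I*pi/7) + 2*exp(2*I*pi/7)|^2 + 1*|2*exp(-4*I*pi/7) + 2*exp(-6*I*pi/7) + 2*exp(6*I*pi/7) + 2*exp(2*I*pi/7) + 2*exp(4*I*pi/7)|^2 + 1*|2*exp(-4*I*pi/7) + 2*exp(-2*I*pi/7) + 2*exp(-6*I*pi/7) + 2*exp(2*I*pi/7) + 2*exp(4*I*pi/7)|^2]
  = (1/7)[(100) + (20 + 12*exp(-4*I*pi/7) + 12*exp(-2*I*pi/7) + 16*exp(-6*I*pi/7) + 16*exp(6*I*pi/7) + 12*exp(2*I*pi/7) + 12*exp(4*I*pi/7)) + (20 + 16*exp(-2*I*pi/7) + 12*exp(-4*I*pi/7) + 12*exp(-6*I*pi/7) + 12*exp(6*I*pi/7) + 12*exp(4*I*pi/7) + 16*exp(2*I*pi/7)) + (20 + 16*exp(-4*I*pi/7) + 12*exp(-2*I*pi/7) + 12*exp(-6*I*pi/7) + 12*exp(6*I*pi/7) + 12*exp(2*I*pi/7) + 16*exp(4*I*pi/7)) + (20 + 16*exp(-4*I*pi/7) + 12*exp(-2*I*pi/7) + 12*exp(-6*I*pi/7) + 12*exp(6*I*pi/7) + 12*exp(2*I*pi/7) + 16*exp(4*I*pi/7)) + (20 + 16*exp(-2*I*pi/7) + 12*exp(-4*I*pi/7) + 12*exp(-6*I*pi/7) + 12*exp(6*I*pi/7) + 12*exp(4*I*pi/7) + 16*exp(2*I*pi/7)) + (20 + 12*exp(-4*I*pi/7) + 12*exp(-2*I*pi/7) + 16*exp(-6*I*pi/7) + 16*exp(6*I*pi/7) + 12*exp(2*I*pi/7) + 12*exp(4*I*pi/7))] = 140/7 = 20.
(Exp terms are combined using exp(i*s)*conj(exp(i*t)) = exp(i*(s-t)), and sums of them are collapsed using the identity that for every m > 1 the m distinct m-th roots of unity sum to 0, e.g. 1 + exp(2*I*pi/3) + exp(-2*I*pi/3) = 0.)
A character is irreducible iff <chi, chi> = 1, so this representation is reducible.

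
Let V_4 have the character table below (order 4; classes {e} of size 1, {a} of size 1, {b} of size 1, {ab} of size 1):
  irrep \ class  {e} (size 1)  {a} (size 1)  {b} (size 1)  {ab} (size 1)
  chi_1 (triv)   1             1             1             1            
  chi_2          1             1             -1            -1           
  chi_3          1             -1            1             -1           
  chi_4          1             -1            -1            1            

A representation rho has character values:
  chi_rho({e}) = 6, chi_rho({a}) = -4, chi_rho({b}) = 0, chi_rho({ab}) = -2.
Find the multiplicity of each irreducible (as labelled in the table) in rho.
Multiplicities: chi_1: 0, chi_2: 1, chi_3: 3, chi_4: 2.

Why: Use <chi_rho, chi> = (1/|G|) sum_C |C| * chi_rho(C) * conj(chi(C)) with |G| = 4 for each irreducible chi in the table:
  <chi_rho, chi_1> = (1/4)[1*(6)*conj(1) + 1*(-4)*conj(1) + 1*(0)*conj(1) + 1*(-2)*conj(1)]
      = (1/4)[(6) + (-4) + (0) + (-2)] = 0/4 = 0
  <chi_rho, chi_2> = (1/4)[1*(6)*conj(1) + 1*(-4)*conj(1) + 1*(0)*conj(-1) + 1*(-2)*conj(-1)]
      = (1/4)[(6) + (-4) + (0) + (2)] = 4/4 = 1
  <chi_rho, chi_3> = (1/4)[1*(6)*conj(1) + 1*(-4)*conj(-1) + 1*(0)*conj(1) + 1*(-2)*conj(-1)]
      = (1/4)[(6) + (4) + (0) + (2)] = 12/4 = 3
  <chi_rho, chi_4> = (1/4)[1*(6)*conj(1) + 1*(-4)*conj(-1) + 1*(0)*conj(-1) + 1*(-2)*conj(1)]
      = (1/4)[(6) + (4) + (0) + (-2)] = 8/4 = 2
Dimension check: dim(rho) = sum (mult * dim) = 0*1 + 1*1 + 3*1 + 2*1 = 6 = chi_rho(e) = 6.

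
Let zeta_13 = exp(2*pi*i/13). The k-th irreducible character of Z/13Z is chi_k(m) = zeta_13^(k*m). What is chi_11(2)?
chi_11(2) = zeta_13^22 = exp(-8*I*pi/13)

Reasoning: chi_11(2) = zeta_13^(11*2) = zeta_13^22. Since zeta_13^13 = 1, this equals zeta_13^9 = exp(2*pi*i*9/13) = exp(-8*I*pi/13).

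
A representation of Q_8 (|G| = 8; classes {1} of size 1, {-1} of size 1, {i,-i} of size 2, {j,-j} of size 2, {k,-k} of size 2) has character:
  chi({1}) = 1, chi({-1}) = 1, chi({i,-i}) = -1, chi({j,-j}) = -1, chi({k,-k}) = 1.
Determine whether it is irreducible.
Irreducible: <chi, chi> = 1.

<chi, chi> = (1/|G|) sum_C |C| * |chi(C)|^2 = (1/8)[1*|1|^2 + 1*|1|^2 + 2*|-1|^2 + 2*|-1|^2 + 2*|1|^2]
  = (1/8)[(1) + (1) + (2) + (2) + (2)] = 8/8 = 1.
A character is irreducible iff <chi, chi> = 1, so this representation is irreducible.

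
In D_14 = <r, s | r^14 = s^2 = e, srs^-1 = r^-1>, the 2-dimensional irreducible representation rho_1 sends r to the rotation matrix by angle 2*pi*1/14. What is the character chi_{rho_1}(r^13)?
chi_{rho_1}(r^13) = 2*cos(2*pi*1*13/14) = 2*cos(pi/7)

Details: rho_1(r^13) is rotation by angle 2*pi*1*13/14, whose trace is 2*cos(2*pi*1*13/14) = 2*cos(pi/7).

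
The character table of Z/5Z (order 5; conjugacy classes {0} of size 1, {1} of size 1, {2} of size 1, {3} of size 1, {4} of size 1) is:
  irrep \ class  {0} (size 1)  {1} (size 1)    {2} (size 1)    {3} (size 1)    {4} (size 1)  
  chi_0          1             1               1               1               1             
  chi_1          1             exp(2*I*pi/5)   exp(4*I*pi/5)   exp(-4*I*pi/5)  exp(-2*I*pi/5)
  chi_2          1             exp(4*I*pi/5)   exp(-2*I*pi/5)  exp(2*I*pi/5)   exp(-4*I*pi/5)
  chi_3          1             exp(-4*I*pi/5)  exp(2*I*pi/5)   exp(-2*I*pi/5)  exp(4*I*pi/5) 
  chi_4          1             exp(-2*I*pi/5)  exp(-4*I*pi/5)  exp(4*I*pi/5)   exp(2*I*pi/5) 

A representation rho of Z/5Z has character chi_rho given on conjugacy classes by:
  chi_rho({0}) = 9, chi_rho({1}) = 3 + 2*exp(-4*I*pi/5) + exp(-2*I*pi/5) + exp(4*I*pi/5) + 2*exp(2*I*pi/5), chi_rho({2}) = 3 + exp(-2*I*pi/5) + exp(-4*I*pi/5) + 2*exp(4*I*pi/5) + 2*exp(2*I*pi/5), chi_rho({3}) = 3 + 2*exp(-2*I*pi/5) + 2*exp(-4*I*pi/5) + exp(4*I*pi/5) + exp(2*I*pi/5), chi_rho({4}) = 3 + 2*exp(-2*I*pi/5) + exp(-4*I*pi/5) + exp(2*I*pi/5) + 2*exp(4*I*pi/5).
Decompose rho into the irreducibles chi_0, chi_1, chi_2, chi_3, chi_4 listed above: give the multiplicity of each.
Multiplicities: chi_0: 3, chi_1: 2, chi_2: 1, chi_3: 2, chi_4: 1.

Derivation: Use <chi_rho, chi> = (1/|G|) sum_C |C| * chi_rho(C) * conj(chi(C)) with |G| = 5 for each irreducible chi in the table:
  <chi_rho, chi_0> = (1/5)[1*(9)*conj(1) + 1*(3 + 2*exp(-4*I*pi/5) + exp(-2*I*pi/5) + exp(4*I*pi/5) + 2*exp(2*I*pi/5))*conj(1) + 1*(3 + exp(-2*I*pi/5) + exp(-4*I*pi/5) + 2*exp(4*I*pi/5) + 2*exp(2*I*pi/5))*conj(1) + 1*(3 + 2*exp(-2*I*pi/5) + 2*exp(-4*I*pi/5) + exp(4*I*pi/5) + exp(2*I*pi/5))*conj(1) + 1*(3 + 2*exp(-2*I*pi/5) + exp(-4*I*pi/5) + exp(2*I*pi/5) + 2*exp(4*I*pi/5))*conj(1)]
      = (1/5)[(9) + (3 + 2*exp(-4*I*pi/5) + exp(-2*I*pi/5) + exp(4*I*pi/5) + 2*exp(2*I*pi/5)) + (3 + exp(-2*I*pi/5) + exp(-4*I*pi/5) + 2*exp(4*I*pi/5) + 2*exp(2*I*pi/5)) + (3 + 2*exp(-2*I*pi/5) + 2*exp(-4*I*pi/5) + exp(4*I*pi/5) + exp(2*I*pi/5)) + (3 + 2*exp(-2*I*pi/5) + exp(-4*I*pi/5) + exp(2*I*pi/5) + 2*exp(4*I*pi/5))] = 15/5 = 3
  <chi_rho, chi_1> = (1/5)[1*(9)*conj(1) + 1*(3 + 2*exp(-4*I*pi/5) + exp(-2*I*pi/5) + exp(4*I*pi/5) + 2*exp(2*I*pi/5))*conj(exp(2*I*pi/5)) + 1*(3 + exp(-2*I*pi/5) + exp(-4*I*pi/5) + 2*exp(4*I*pi/5) + 2*exp(2*I*pi/5))*conj(exp(4*I*pi/5)) + 1*(3 + 2*exp(-2*I*pi/5) + 2*exp(-4*I*pi/5) + exp(4*I*pi/5) + exp(2*I*pi/5))*conj(exp(-4*I*pi/5)) + 1*(3 + 2*exp(-2*I*pi/5) + exp(-4*I*pi/5) + exp(2*I*pi/5) + 2*exp(4*I*pi/5))*conj(exp(-2*I*pi/5))]
      = (1/5)[(9) + (2 + 3*exp(-2*I*pi/5) + exp(-4*I*pi/5) + exp(2*I*pi/5) + 2*exp(4*I*pi/5)) + (2 + 2*exp(-2*I*pi/5) + 3*exp(-4*I*pi/5) + exp(4*I*pi/5) + exp(2*I*pi/5)) + (2 + exp(-2*I*pi/5) + exp(-4*I*pi/5) + 3*exp(4*I*pi/5) + 2*exp(2*I*pi/5)) + (2 + 2*exp(-4*I*pi/5) + exp(-2*I*pi/5) + exp(4*I*pi/5) + 3*exp(2*I*pi/5))] = 10/5 = 2
  <chi_rho, chi_2> = (1/5)[1*(9)*conj(1) + 1*(3 + 2*exp(-4*I*pi/5) + exp(-2*I*pi/5) + exp(4*I*pi/5) + 2*exp(2*I*pi/5))*conj(exp(4*I*pi/5)) + 1*(3 + exp(-2*I*pi/5) + exp(-4*I*pi/5) + 2*exp(4*I*pi/5) + 2*exp(2*I*pi/5))*conj(exp(-2*I*pi/5)) + 1*(3 + 2*exp(-2*I*pi/5) + 2*exp(-4*I*pi/5) + exp(4*I*pi/5) + exp(2*I*pi/5))*conj(exp(2*I*pi/5)) + 1*(3 + 2*exp(-2*I*pi/5) + exp(-4*I*pi/5) + exp(2*I*pi/5) + 2*exp(4*I*pi/5))*conj(exp(-4*I*pi/5))]
      = (1/5)[(9) + (1 + 2*exp(-2*I*pi/5) + 3*exp(-4*I*pi/5) + exp(4*I*pi/5) + 2*exp(2*I*pi/5)) + (1 + 2*exp(-4*I*pi/5) + exp(-2*I*pi/5) + 2*exp(4*I*pi/5) + 3*exp(2*I*pi/5)) + (1 + 3*exp(-2*I*pi/5) + 2*exp(-4*I*pi/5) + exp(2*I*pi/5) + 2*exp(4*I*pi/5)) + (1 + 2*exp(-2*I*pi/5) + exp(-4*I*pi/5) + 3*exp(4*I*pi/5) + 2*exp(2*I*pi/5))] = 5/5 = 1
  <chi_rho, chi_3> = (1/5)[1*(9)*conj(1) + 1*(3 + 2*exp(-4*I*pi/5) + exp(-2*I*pi/5) + exp(4*I*pi/5) + 2*exp(2*I*pi/5))*conj(exp(-4*I*pi/5)) + 1*(3 + exp(-2*I*pi/5) + exp(-4*I*pi/5) + 2*exp(4*I*pi/5) + 2*exp(2*I*pi/5))*conj(exp(2*I*pi/5)) + 1*(3 + 2*exp(-2*I*pi/5) + 2*exp(-4*I*pi/5) + exp(4*I*pi/5) + exp(2*I*pi/5))*conj(exp(-2*I*pi/5)) + 1*(3 + 2*exp(-2*I*pi/5) + exp(-4*I*pi/5) + exp(2*I*pi/5) + 2*exp(4*I*pi/5))*conj(exp(4*I*pi/5))]
      = (1/5)[(9) + (2 + 2*exp(-4*I*pi/5) + exp(-2*I*pi/5) + exp(2*I*pi/5) + 3*exp(4*I*pi/5)) + (2 + 3*exp(-2*I*pi/5) + exp(-4*I*pi/5) + exp(4*I*pi/5) + 2*exp(2*I*pi/5)) + (2 + 2*exp(-2*I*pi/5) + exp(-4*I*pi/5) + exp(4*I*pi/5) + 3*exp(2*I*pi/5)) + (2 + 3*exp(-4*I*pi/5) + exp(-2*I*pi/5) + exp(2*I*pi/5) + 2*exp(4*I*pi/5))] = 10/5 = 2
  <chi_rho, chi_4> = (1/5)[1*(9)*conj(1) + 1*(3 + 2*exp(-4*I*pi/5) + exp(-2*I*pi/5) + exp(4*I*pi/5) + 2*exp(2*I*pi/5))*conj(exp(-2*I*pi/5)) + 1*(3 + exp(-2*I*pi/5) + exp(-4*I*pi/5) + 2*exp(4*I*pi/5) + 2*exp(2*I*pi/5))*conj(exp(-4*I*pi/5)) + 1*(3 + 2*exp(-2*I*pi/5) + 2*exp(-4*I*pi/5) + exp(4*I*pi/5) + exp(2*I*pi/5))*conj(exp(4*I*pi/5)) + 1*(3 + 2*exp(-2*I*pi/5) + exp(-4*I*pi/5) + exp(2*I*pi/5) + 2*exp(4*I*pi/5))*conj(exp(2*I*pi/5))]
      = (1/5)[(9) + (1 + 2*exp(-2*I*pi/5) + exp(-4*I*pi/5) + 2*exp(4*I*pi/5) + 3*exp(2*I*pi/5)) + (1 + 2*exp(-2*I*pi/5) + 2*exp(-4*I*pi/5) + exp(2*I*pi/5) + 3*exp(4*I*pi/5)) + (1 + 3*exp(-4*I*pi/5) + exp(-2*I*pi/5) + 2*exp(4*I*pi/5) + 2*exp(2*I*pi/5)) + (1 + 3*exp(-2*I*pi/5) + 2*exp(-4*I*pi/5) + exp(4*I*pi/5) + 2*exp(2*I*pi/5))] = 5/5 = 1
(Exp terms are combined using exp(i*s)*conj(exp(i*t)) = exp(i*(s-t)), and sums of them are collapsed using the identity that for every m > 1 the m distinct m-th roots of unity sum to 0, e.g. 1 + exp(2*I*pi/3) + exp(-2*I*pi/3) = 0.)
Dimension check: dim(rho) = sum (mult * dim) = 3*1 + 2*1 + 1*1 + 2*1 + 1*1 = 9 = chi_rho(e) = 9.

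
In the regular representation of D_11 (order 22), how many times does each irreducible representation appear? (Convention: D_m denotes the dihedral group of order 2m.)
Each irreducible V_i of dimension d_i appears with multiplicity d_i, i.e. rho_reg = (direct sum over all irreducibles V_i) d_i V_i. The irreducible dimensions for D_11 are 1, 1, 2, 2, 2, 2, 2: 2 irreducibles of dimension 1, each with multiplicity 1; 5 irreducibles of dimension 2, each with multiplicity 2. Total dimension 2*1*1 + 5*2*2 = 22 = |G|.

Argument: General theorem: in the regular representation of a finite group G, each irreducible appears with multiplicity equal to its dimension. Check: dim(rho_reg) = sum d_i^2 = 1 + 1 + 4 + 4 + 4 + 4 + 4 = 22 = |G|.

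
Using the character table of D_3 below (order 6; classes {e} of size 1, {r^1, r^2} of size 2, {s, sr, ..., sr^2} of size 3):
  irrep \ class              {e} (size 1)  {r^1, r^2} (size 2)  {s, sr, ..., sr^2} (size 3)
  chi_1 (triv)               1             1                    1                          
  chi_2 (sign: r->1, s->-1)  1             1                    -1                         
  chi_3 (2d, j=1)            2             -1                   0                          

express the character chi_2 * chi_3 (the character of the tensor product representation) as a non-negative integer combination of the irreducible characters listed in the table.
chi_2 tensor chi_3 = chi_3 (all other irreducibles have multiplicity 0).

Working: The character of a tensor product is the pointwise product (chi_2 * chi_3)(C) = chi_2(C) * chi_3(C):
  {e}: (1)*(2), {r^1, r^2}: (1)*(-1), {s, sr, ..., sr^2}: (-1)*(0)
so (chi_2 * chi_3) takes values
  {e} -> 2, {r^1, r^2} -> -1, {s, sr, ..., sr^2} -> 0.
Now take the inner product of this character with each irreducible chi from the table, <chi_2*chi_3, chi> = (1/6) sum_C |C| (chi_2*chi_3)(C) conj(chi(C)):
  <chi_2*chi_3, chi_1> = (1/6)[1*(2)*conj(1) + 2*(-1)*conj(1) + 3*(0)*conj(1)]
      = (1/6)[(2) + (-2) + (0)] = 0/6 = 0
  <chi_2*chi_3, chi_2> = (1/6)[1*(2)*conj(1) + 2*(-1)*conj(1) + 3*(0)*conj(-1)]
      = (1/6)[(2) + (-2) + (0)] = 0/6 = 0
  <chi_2*chi_3, chi_3> = (1/6)[1*(2)*conj(2) + 2*(-1)*conj(-1) + 3*(0)*conj(0)]
      = (1/6)[(4) + (2) + (0)] = 6/6 = 1
Hence the multiplicities are chi_3: 1. Dimension check: dim(chi_2)*dim(chi_3) = 1*2 = 2 and sum (mult * dim) = 1*2 = 2.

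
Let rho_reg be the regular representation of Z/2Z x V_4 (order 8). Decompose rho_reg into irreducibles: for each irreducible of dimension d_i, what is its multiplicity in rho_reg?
Each irreducible V_i of dimension d_i appears with multiplicity d_i, i.e. rho_reg = (direct sum over all irreducibles V_i) d_i V_i. The irreducible dimensions for Z/2Z x V_4 are 1, 1, 1, 1, 1, 1, 1, 1: 8 irreducibles of dimension 1, each with multiplicity 1. Total dimension 8*1*1 = 8 = |G|.

Reasoning: General theorem: in the regular representation of a finite group G, each irreducible appears with multiplicity equal to its dimension. Check: dim(rho_reg) = sum d_i^2 = 1 + 1 + 1 + 1 + 1 + 1 + 1 + 1 = 8 = |G|.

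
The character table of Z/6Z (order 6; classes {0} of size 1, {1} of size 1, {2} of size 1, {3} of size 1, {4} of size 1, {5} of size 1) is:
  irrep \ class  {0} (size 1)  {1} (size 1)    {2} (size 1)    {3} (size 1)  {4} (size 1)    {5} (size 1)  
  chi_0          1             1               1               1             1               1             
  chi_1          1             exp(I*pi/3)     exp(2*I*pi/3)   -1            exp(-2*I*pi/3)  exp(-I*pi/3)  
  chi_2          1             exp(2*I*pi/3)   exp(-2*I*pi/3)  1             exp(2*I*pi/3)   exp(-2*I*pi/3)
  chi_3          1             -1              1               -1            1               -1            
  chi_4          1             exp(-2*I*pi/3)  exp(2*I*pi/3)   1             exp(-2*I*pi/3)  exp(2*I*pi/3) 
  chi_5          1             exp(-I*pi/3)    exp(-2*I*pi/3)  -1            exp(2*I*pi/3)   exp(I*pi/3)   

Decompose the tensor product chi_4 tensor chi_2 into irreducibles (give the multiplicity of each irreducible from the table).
chi_4 tensor chi_2 = chi_0 (all other irreducibles have multiplicity 0).

Argument: The character of a tensor product is the pointwise product (chi_4 * chi_2)(C) = chi_4(C) * chi_2(C):
  {0}: (1)*(1), {1}: (exp(-2*I*pi/3))*(exp(2*I*pi/3)), {2}: (exp(2*I*pi/3))*(exp(-2*I*pi/3)), {3}: (1)*(1), {4}: (exp(-2*I*pi/3))*(exp(2*I*pi/3)), {5}: (exp(2*I*pi/3))*(exp(-2*I*pi/3))
so (chi_4 * chi_2) takes values
  {0} -> 1, {1} -> 1, {2} -> 1, {3} -> 1, {4} -> 1, {5} -> 1.
Now take the inner product of this character with each irreducible chi from the table, <chi_4*chi_2, chi> = (1/6) sum_C |C| (chi_4*chi_2)(C) conj(chi(C)):
  <chi_4*chi_2, chi_0> = (1/6)[1*(1)*conj(1) + 1*(1)*conj(1) + 1*(1)*conj(1) + 1*(1)*conj(1) + 1*(1)*conj(1) + 1*(1)*conj(1)]
      = (1/6)[(1) + (1) + (1) + (1) + (1) + (1)] = 6/6 = 1
  <chi_4*chi_2, chi_1> = (1/6)[1*(1)*conj(1) + 1*(1)*conj(exp(I*pi/3)) + 1*(1)*conj(exp(2*I*pi/3)) + 1*(1)*conj(-1) + 1*(1)*conj(exp(-2*I*pi/3)) + 1*(1)*conj(exp(-I*pi/3))]
      = (1/6)[(1) + (exp(-I*pi/3)) + (exp(-2*I*pi/3)) + (-1) + (exp(2*I*pi/3)) + (exp(I*pi/3))] = 0/6 = 0
  <chi_4*chi_2, chi_2> = (1/6)[1*(1)*conj(1) + 1*(1)*conj(exp(2*I*pi/3)) + 1*(1)*conj(exp(-2*I*pi/3)) + 1*(1)*conj(1) + 1*(1)*conj(exp(2*I*pi/3)) + 1*(1)*conj(exp(-2*I*pi/3))]
      = (1/6)[(1) + (exp(-2*I*pi/3)) + (exp(2*I*pi/3)) + (1) + (exp(-2*I*pi/3)) + (exp(2*I*pi/3))] = 0/6 = 0
  <chi_4*chi_2, chi_3> = (1/6)[1*(1)*conj(1) + 1*(1)*conj(-1) + 1*(1)*conj(1) + 1*(1)*conj(-1) + 1*(1)*conj(1) + 1*(1)*conj(-1)]
      = (1/6)[(1) + (-1) + (1) + (-1) + (1) + (-1)] = 0/6 = 0
  <chi_4*chi_2, chi_4> = (1/6)[1*(1)*conj(1) + 1*(1)*conj(exp(-2*I*pi/3)) + 1*(1)*conj(exp(2*I*pi/3)) + 1*(1)*conj(1) + 1*(1)*conj(exp(-2*I*pi/3)) + 1*(1)*conj(exp(2*I*pi/3))]
      = (1/6)[(1) + (exp(2*I*pi/3)) + (exp(-2*I*pi/3)) + (1) + (exp(2*I*pi/3)) + (exp(-2*I*pi/3))] = 0/6 = 0
  <chi_4*chi_2, chi_5> = (1/6)[1*(1)*conj(1) + 1*(1)*conj(exp(-I*pi/3)) + 1*(1)*conj(exp(-2*I*pi/3)) + 1*(1)*conj(-1) + 1*(1)*conj(exp(2*I*pi/3)) + 1*(1)*conj(exp(I*pi/3))]
      = (1/6)[(1) + (exp(I*pi/3)) + (exp(2*I*pi/3)) + (-1) + (exp(-2*I*pi/3)) + (exp(-I*pi/3))] = 0/6 = 0
(Exp terms are combined using exp(i*s)*conj(exp(i*t)) = exp(i*(s-t)), and sums of them are collapsed using the identity that for every m > 1 the m distinct m-th roots of unity sum to 0, e.g. 1 + exp(2*I*pi/3) + exp(-2*I*pi/3) = 0.)
Hence the multiplicities are chi_0: 1. Dimension check: dim(chi_4)*dim(chi_2) = 1*1 = 1 and sum (mult * dim) = 1*1 = 1.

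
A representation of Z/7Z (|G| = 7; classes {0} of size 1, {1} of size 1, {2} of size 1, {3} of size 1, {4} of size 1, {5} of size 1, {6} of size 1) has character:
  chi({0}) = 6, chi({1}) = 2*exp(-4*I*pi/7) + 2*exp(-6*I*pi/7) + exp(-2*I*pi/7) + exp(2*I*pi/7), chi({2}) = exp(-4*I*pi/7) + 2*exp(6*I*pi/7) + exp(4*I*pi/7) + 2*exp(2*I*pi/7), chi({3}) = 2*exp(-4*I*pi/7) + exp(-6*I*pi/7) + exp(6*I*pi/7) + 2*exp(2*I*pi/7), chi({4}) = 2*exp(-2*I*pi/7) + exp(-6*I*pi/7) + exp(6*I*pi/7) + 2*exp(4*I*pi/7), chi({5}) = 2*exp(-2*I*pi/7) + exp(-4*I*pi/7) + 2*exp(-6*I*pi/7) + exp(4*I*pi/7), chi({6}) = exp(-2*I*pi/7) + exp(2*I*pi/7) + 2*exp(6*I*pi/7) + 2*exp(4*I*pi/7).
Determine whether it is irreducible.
Not irreducible (reducible): <chi, chi> = 10 > 1.

Derivation: <chi, chi> = (1/|G|) sum_C |C| * |chi(C)|^2 = (1/7)[1*|6|^2 + 1*|2*exp(-4*I*pi/7) + 2*exp(-6*I*pi/7) + exp(-2*I*pi/7) + exp(2*I*pi/7)|^2 + 1*|exp(-4*I*pi/7) + 2*exp(6*I*pi/7) + exp(4*I*pi/7) + 2*exp(2*I*pi/7)|^2 + 1*|2*exp(-4*I*pi/7) + exp(-6*I*pi/7) + exp(6*I*pi/7) + 2*exp(2*I*pi/7)|^2 + 1*|2*exp(-2*I*pi/7) + exp(-6*I*pi/7) + exp(6*I*pi/7) + 2*exp(4*I*pi/7)|^2 + 1*|2*exp(-2*I*pi/7) + exp(-4*I*pi/7) + 2*exp(-6*I*pi/7) + exp(4*I*pi/7)|^2 + 1*|exp(-2*I*pi/7) + exp(2*I*pi/7) + 2*exp(6*I*pi/7) + 2*exp(4*I*pi/7)|^2]
  = (1/7)[(36) + (10 + 6*exp(-2*I*pi/7) + 3*exp(-4*I*pi/7) + 4*exp(-6*I*pi/7) + 4*exp(6*I*pi/7) + 3*exp(4*I*pi/7) + 6*exp(2*I*pi/7)) + (10 + 6*exp(-4*I*pi/7) + 4*exp(-2*I*pi/7) + 3*exp(-6*I*pi/7) + 3*exp(6*I*pi/7) + 4*exp(2*I*pi/7) + 6*exp(4*I*pi/7)) + (10 + 4*exp(-4*I*pi/7) + 6*exp(-6*I*pi/7) + 3*exp(-2*I*pi/7) + 3*exp(2*I*pi/7) + 6*exp(6*I*pi/7) + 4*exp(4*I*pi/7)) + (10 + 4*exp(-4*I*pi/7) + 6*exp(-6*I*pi/7) + 3*exp(-2*I*pi/7) + 3*exp(2*I*pi/7) + 6*exp(6*I*pi/7) + 4*exp(4*I*pi/7)) + (10 + 6*exp(-4*I*pi/7) + 4*exp(-2*I*pi/7) + 3*exp(-6*I*pi/7) + 3*exp(6*I*pi/7) + 4*exp(2*I*pi/7) + 6*exp(4*I*pi/7)) + (10 + 6*exp(-2*I*pi/7) + 3*exp(-4*I*pi/7) + 4*exp(-6*I*pi/7) + 4*exp(6*I*pi/7) + 3*exp(4*I*pi/7) + 6*exp(2*I*pi/7))] = 70/7 = 10.
(Exp terms are combined using exp(i*s)*conj(exp(i*t)) = exp(i*(s-t)), and sums of them are collapsed using the identity that for every m > 1 the m distinct m-th roots of unity sum to 0, e.g. 1 + exp(2*I*pi/3) + exp(-2*I*pi/3) = 0.)
A character is irreducible iff <chi, chi> = 1, so this representation is reducible.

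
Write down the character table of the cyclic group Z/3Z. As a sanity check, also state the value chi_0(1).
Character table of Z/3Z (irreps indexed chi_0,...,chi_2 with chi_k(m) = zeta_3^(k*m), zeta_3 = exp(2*pi*i/3)):
  irrep \ class  {0} (size 1)  {1} (size 1)    {2} (size 1)  
  chi_0          1             1               1             
  chi_1          1             exp(2*I*pi/3)   exp(-2*I*pi/3)
  chi_2          1             exp(-2*I*pi/3)  exp(2*I*pi/3) 

Spot check: chi_0(1) = zeta_3^(0*1) = zeta_3^0 = 1.

Explanation: Z/3Z is abelian, so all 3 irreducible complex representations are 1-dimensional. They are given by chi_k(m) = zeta_3^(k*m) for k = 0,...,2. Row orthogonality: sum_m chi_k(m) conj(chi_l(m)) = 3 * [k = l].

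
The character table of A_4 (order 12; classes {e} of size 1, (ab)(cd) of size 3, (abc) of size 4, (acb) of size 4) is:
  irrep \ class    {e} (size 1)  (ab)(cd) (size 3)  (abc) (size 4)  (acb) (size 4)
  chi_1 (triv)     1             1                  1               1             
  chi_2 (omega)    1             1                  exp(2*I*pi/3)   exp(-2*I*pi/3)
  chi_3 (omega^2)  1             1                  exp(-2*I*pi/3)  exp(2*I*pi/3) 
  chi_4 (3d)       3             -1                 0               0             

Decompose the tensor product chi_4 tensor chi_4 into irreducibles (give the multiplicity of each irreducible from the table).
chi_4 tensor chi_4 = chi_1 + chi_2 + chi_3 + 2*chi_4 (all other irreducibles have multiplicity 0).

Explanation: The character of a tensor product is the pointwise product (chi_4 * chi_4)(C) = chi_4(C) * chi_4(C):
  {e}: (3)*(3), (ab)(cd): (-1)*(-1), (abc): (0)*(0), (acb): (0)*(0)
so (chi_4 * chi_4) takes values
  {e} -> 9, (ab)(cd) -> 1, (abc) -> 0, (acb) -> 0.
Now take the inner product of this character with each irreducible chi from the table, <chi_4*chi_4, chi> = (1/12) sum_C |C| (chi_4*chi_4)(C) conj(chi(C)):
  <chi_4*chi_4, chi_1> = (1/12)[1*(9)*conj(1) + 3*(1)*conj(1) + 4*(0)*conj(1) + 4*(0)*conj(1)]
      = (1/12)[(9) + (3) + (0) + (0)] = 12/12 = 1
  <chi_4*chi_4, chi_2> = (1/12)[1*(9)*conj(1) + 3*(1)*conj(1) + 4*(0)*conj(exp(2*I*pi/3)) + 4*(0)*conj(exp(-2*I*pi/3))]
      = (1/12)[(9) + (3) + (0) + (0)] = 12/12 = 1
  <chi_4*chi_4, chi_3> = (1/12)[1*(9)*conj(1) + 3*(1)*conj(1) + 4*(0)*conj(exp(-2*I*pi/3)) + 4*(0)*conj(exp(2*I*pi/3))]
      = (1/12)[(9) + (3) + (0) + (0)] = 12/12 = 1
  <chi_4*chi_4, chi_4> = (1/12)[1*(9)*conj(3) + 3*(1)*conj(-1) + 4*(0)*conj(0) + 4*(0)*conj(0)]
      = (1/12)[(27) + (-3) + (0) + (0)] = 24/12 = 2
(Exp terms are combined using exp(i*s)*conj(exp(i*t)) = exp(i*(s-t)), and sums of them are collapsed using the identity that for every m > 1 the m distinct m-th roots of unity sum to 0, e.g. 1 + exp(2*I*pi/3) + exp(-2*I*pi/3) = 0.)
Hence the multiplicities are chi_1: 1, chi_2: 1, chi_3: 1, chi_4: 2. Dimension check: dim(chi_4)*dim(chi_4) = 3*3 = 9 and sum (mult * dim) = 1*1 + 1*1 + 1*1 + 2*3 = 9.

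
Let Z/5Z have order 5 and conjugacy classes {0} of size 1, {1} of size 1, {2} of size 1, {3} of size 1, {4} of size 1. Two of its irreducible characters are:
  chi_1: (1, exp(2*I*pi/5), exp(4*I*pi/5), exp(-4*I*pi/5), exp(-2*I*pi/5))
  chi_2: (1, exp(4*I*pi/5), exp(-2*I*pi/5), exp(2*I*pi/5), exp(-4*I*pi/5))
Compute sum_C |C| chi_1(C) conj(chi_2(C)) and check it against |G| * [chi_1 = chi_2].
Sum = 0; so <chi_1, chi_2> = 0 (distinct irreducibles are orthogonal).

Compute term by term over conjugacy classes (|C| * chi_1(C) * conj(chi_2(C))):
  1*(1)*conj(1) + 1*(exp(2*I*pi/5))*conj(exp(4*I*pi/5)) + 1*(exp(4*I*pi/5))*conj(exp(-2*I*pi/5)) + 1*(exp(-4*I*pi/5))*conj(exp(2*I*pi/5)) + 1*(exp(-2*I*pi/5))*conj(exp(-4*I*pi/5))
  = (1) + (exp(-2*I*pi/5)) + (exp(-4*I*pi/5)) + (exp(4*I*pi/5)) + (exp(2*I*pi/5))
  = 0.
(Exp terms are combined using exp(i*s)*conj(exp(i*t)) = exp(i*(s-t)), and sums of them are collapsed using the identity that for every m > 1 the m distinct m-th roots of unity sum to 0, e.g. 1 + exp(2*I*pi/3) + exp(-2*I*pi/3) = 0.)
Dividing by |G| = 5 gives 0/5 = 0, matching the row-orthogonality relation <chi_1, chi_2> = [chi_1 = chi_2].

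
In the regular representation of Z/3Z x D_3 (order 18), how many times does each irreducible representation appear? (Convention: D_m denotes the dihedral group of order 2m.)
Each irreducible V_i of dimension d_i appears with multiplicity d_i, i.e. rho_reg = (direct sum over all irreducibles V_i) d_i V_i. The irreducible dimensions for Z/3Z x D_3 are 1, 1, 1, 1, 1, 1, 2, 2, 2: 6 irreducibles of dimension 1, each with multiplicity 1; 3 irreducibles of dimension 2, each with multiplicity 2. Total dimension 6*1*1 + 3*2*2 = 18 = |G|.

Details: General theorem: in the regular representation of a finite group G, each irreducible appears with multiplicity equal to its dimension. Check: dim(rho_reg) = sum d_i^2 = 1 + 1 + 1 + 1 + 1 + 1 + 4 + 4 + 4 = 18 = |G|.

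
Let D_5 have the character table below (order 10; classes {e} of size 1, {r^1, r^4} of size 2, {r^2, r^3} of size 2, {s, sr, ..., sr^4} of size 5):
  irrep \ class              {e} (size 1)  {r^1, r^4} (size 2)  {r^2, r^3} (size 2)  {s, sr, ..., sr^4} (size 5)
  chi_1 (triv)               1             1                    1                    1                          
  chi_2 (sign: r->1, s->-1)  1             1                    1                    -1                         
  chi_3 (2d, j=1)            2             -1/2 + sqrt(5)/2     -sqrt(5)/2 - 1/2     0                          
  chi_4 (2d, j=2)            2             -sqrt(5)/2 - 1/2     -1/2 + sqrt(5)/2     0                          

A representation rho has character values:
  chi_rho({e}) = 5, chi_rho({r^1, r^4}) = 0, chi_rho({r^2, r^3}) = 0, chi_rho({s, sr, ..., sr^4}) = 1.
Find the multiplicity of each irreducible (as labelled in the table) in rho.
Multiplicities: chi_1: 1, chi_2: 0, chi_3: 1, chi_4: 1.

Justification: Use <chi_rho, chi> = (1/|G|) sum_C |C| * chi_rho(C) * conj(chi(C)) with |G| = 10 for each irreducible chi in the table:
  <chi_rho, chi_1> = (1/10)[1*(5)*conj(1) + 2*(0)*conj(1) + 2*(0)*conj(1) + 5*(1)*conj(1)]
      = (1/10)[(5) + (0) + (0) + (5)] = 10/10 = 1
  <chi_rho, chi_2> = (1/10)[1*(5)*conj(1) + 2*(0)*conj(1) + 2*(0)*conj(1) + 5*(1)*conj(-1)]
      = (1/10)[(5) + (0) + (0) + (-5)] = 0/10 = 0
  <chi_rho, chi_3> = (1/10)[1*(5)*conj(2) + 2*(0)*conj(-1/2 + sqrt(5)/2) + 2*(0)*conj(-sqrt(5)/2 - 1/2) + 5*(1)*conj(0)]
      = (1/10)[(10) + (0) + (0) + (0)] = 10/10 = 1
  <chi_rho, chi_4> = (1/10)[1*(5)*conj(2) + 2*(0)*conj(-sqrt(5)/2 - 1/2) + 2*(0)*conj(-1/2 + sqrt(5)/2) + 5*(1)*conj(0)]
      = (1/10)[(10) + (0) + (0) + (0)] = 10/10 = 1
Dimension check: dim(rho) = sum (mult * dim) = 1*1 + 0*1 + 1*2 + 1*2 = 5 = chi_rho(e) = 5.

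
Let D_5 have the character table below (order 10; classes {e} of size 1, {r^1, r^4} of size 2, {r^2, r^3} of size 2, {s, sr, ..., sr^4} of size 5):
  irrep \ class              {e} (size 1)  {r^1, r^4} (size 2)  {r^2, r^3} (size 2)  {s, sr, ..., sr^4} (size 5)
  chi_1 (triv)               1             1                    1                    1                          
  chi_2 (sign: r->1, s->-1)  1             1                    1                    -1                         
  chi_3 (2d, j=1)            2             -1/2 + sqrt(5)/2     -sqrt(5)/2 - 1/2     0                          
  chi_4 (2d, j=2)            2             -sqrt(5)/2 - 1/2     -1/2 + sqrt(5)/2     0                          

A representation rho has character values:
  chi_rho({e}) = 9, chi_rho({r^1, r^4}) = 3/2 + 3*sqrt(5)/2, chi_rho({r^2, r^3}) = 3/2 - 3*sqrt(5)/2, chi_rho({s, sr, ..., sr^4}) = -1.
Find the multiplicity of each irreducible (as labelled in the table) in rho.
Multiplicities: chi_1: 1, chi_2: 2, chi_3: 3, chi_4: 0.

Derivation: Use <chi_rho, chi> = (1/|G|) sum_C |C| * chi_rho(C) * conj(chi(C)) with |G| = 10 for each irreducible chi in the table:
  <chi_rho, chi_1> = (1/10)[1*(9)*conj(1) + 2*(3/2 + 3*sqrt(5)/2)*conj(1) + 2*(3/2 - 3*sqrt(5)/2)*conj(1) + 5*(-1)*conj(1)]
      = (1/10)[(9) + (3 + 3*sqrt(5)) + (3 - 3*sqrt(5)) + (-5)] = 10/10 = 1
  <chi_rho, chi_2> = (1/10)[1*(9)*conj(1) + 2*(3/2 + 3*sqrt(5)/2)*conj(1) + 2*(3/2 - 3*sqrt(5)/2)*conj(1) + 5*(-1)*conj(-1)]
      = (1/10)[(9) + (3 + 3*sqrt(5)) + (3 - 3*sqrt(5)) + (5)] = 20/10 = 2
  <chi_rho, chi_3> = (1/10)[1*(9)*conj(2) + 2*(3/2 + 3*sqrt(5)/2)*conj(-1/2 + sqrt(5)/2) + 2*(3/2 - 3*sqrt(5)/2)*conj(-sqrt(5)/2 - 1/2) + 5*(-1)*conj(0)]
      = (1/10)[(18) + (6) + (6) + (0)] = 30/10 = 3
  <chi_rho, chi_4> = (1/10)[1*(9)*conj(2) + 2*(3/2 + 3*sqrt(5)/2)*conj(-sqrt(5)/2 - 1/2) + 2*(3/2 - 3*sqrt(5)/2)*conj(-1/2 + sqrt(5)/2) + 5*(-1)*conj(0)]
      = (1/10)[(18) + (-9 - 3*sqrt(5)) + (-9 + 3*sqrt(5)) + (0)] = 0/10 = 0
Dimension check: dim(rho) = sum (mult * dim) = 1*1 + 2*1 + 3*2 + 0*2 = 9 = chi_rho(e) = 9.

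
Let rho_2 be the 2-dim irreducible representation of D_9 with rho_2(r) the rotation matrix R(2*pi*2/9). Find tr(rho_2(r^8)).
chi_{rho_2}(r^8) = 2*cos(2*pi*2*8/9) = 2*cos(4*pi/9)

Why: rho_2(r^8) is rotation by angle 2*pi*2*8/9, whose trace is 2*cos(2*pi*2*8/9) = 2*cos(4*pi/9).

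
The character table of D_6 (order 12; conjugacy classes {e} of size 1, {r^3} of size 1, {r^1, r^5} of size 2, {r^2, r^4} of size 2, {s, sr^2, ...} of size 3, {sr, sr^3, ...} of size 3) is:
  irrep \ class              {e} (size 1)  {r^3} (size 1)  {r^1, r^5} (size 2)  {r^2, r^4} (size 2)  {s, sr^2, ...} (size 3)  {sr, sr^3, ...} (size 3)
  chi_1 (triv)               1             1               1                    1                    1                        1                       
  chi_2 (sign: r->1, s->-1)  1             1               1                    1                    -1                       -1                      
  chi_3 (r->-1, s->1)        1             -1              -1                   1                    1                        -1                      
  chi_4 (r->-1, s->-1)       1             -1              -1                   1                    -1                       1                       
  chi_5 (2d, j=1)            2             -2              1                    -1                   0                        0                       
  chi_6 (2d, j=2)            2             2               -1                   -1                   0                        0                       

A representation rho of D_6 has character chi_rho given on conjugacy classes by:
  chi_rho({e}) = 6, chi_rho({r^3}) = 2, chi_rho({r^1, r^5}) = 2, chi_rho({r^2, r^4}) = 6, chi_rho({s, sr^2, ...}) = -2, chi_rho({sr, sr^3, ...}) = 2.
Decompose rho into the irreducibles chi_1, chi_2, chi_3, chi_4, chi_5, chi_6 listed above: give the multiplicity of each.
Multiplicities: chi_1: 2, chi_2: 2, chi_3: 0, chi_4: 2, chi_5: 0, chi_6: 0.

Explanation: Use <chi_rho, chi> = (1/|G|) sum_C |C| * chi_rho(C) * conj(chi(C)) with |G| = 12 for each irreducible chi in the table:
  <chi_rho, chi_1> = (1/12)[1*(6)*conj(1) + 1*(2)*conj(1) + 2*(2)*conj(1) + 2*(6)*conj(1) + 3*(-2)*conj(1) + 3*(2)*conj(1)]
      = (1/12)[(6) + (2) + (4) + (12) + (-6) + (6)] = 24/12 = 2
  <chi_rho, chi_2> = (1/12)[1*(6)*conj(1) + 1*(2)*conj(1) + 2*(2)*conj(1) + 2*(6)*conj(1) + 3*(-2)*conj(-1) + 3*(2)*conj(-1)]
      = (1/12)[(6) + (2) + (4) + (12) + (6) + (-6)] = 24/12 = 2
  <chi_rho, chi_3> = (1/12)[1*(6)*conj(1) + 1*(2)*conj(-1) + 2*(2)*conj(-1) + 2*(6)*conj(1) + 3*(-2)*conj(1) + 3*(2)*conj(-1)]
      = (1/12)[(6) + (-2) + (-4) + (12) + (-6) + (-6)] = 0/12 = 0
  <chi_rho, chi_4> = (1/12)[1*(6)*conj(1) + 1*(2)*conj(-1) + 2*(2)*conj(-1) + 2*(6)*conj(1) + 3*(-2)*conj(-1) + 3*(2)*conj(1)]
      = (1/12)[(6) + (-2) + (-4) + (12) + (6) + (6)] = 24/12 = 2
  <chi_rho, chi_5> = (1/12)[1*(6)*conj(2) + 1*(2)*conj(-2) + 2*(2)*conj(1) + 2*(6)*conj(-1) + 3*(-2)*conj(0) + 3*(2)*conj(0)]
      = (1/12)[(12) + (-4) + (4) + (-12) + (0) + (0)] = 0/12 = 0
  <chi_rho, chi_6> = (1/12)[1*(6)*conj(2) + 1*(2)*conj(2) + 2*(2)*conj(-1) + 2*(6)*conj(-1) + 3*(-2)*conj(0) + 3*(2)*conj(0)]
      = (1/12)[(12) + (4) + (-4) + (-12) + (0) + (0)] = 0/12 = 0
Dimension check: dim(rho) = sum (mult * dim) = 2*1 + 2*1 + 0*1 + 2*1 + 0*2 + 0*2 = 6 = chi_rho(e) = 6.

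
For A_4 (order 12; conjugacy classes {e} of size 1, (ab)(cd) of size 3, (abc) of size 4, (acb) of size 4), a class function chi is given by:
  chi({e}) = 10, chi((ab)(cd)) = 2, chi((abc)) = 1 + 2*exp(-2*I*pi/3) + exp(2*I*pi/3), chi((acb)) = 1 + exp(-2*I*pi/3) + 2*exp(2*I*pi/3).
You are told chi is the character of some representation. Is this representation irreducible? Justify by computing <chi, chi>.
Not irreducible (reducible): <chi, chi> = 10 > 1.

Proof sketch: <chi, chi> = (1/|G|) sum_C |C| * |chi(C)|^2 = (1/12)[1*|10|^2 + 3*|2|^2 + 4*|1 + 2*exp(-2*I*pi/3) + exp(2*I*pi/3)|^2 + 4*|1 + exp(-2*I*pi/3) + 2*exp(2*I*pi/3)|^2]
  = (1/12)[(100) + (12) + (4) + (4)] = 120/12 = 10.
(Exp terms are combined using exp(i*s)*conj(exp(i*t)) = exp(i*(s-t)), and sums of them are collapsed using the identity that for every m > 1 the m distinct m-th roots of unity sum to 0, e.g. 1 + exp(2*I*pi/3) + exp(-2*I*pi/3) = 0.)
A character is irreducible iff <chi, chi> = 1, so this representation is reducible.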